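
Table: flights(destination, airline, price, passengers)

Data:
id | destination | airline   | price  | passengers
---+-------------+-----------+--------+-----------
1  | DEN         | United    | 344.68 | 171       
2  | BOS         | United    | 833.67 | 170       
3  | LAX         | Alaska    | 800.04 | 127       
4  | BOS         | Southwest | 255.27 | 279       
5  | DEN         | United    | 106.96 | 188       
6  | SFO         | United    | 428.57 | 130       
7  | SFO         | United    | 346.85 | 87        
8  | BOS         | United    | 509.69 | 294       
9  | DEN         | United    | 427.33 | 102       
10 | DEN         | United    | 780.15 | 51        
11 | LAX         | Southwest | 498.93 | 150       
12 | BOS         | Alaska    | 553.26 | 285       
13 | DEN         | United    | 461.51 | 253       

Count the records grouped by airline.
SELECT airline, COUNT(*) as count
FROM flights
GROUP BY airline

Result:
  Alaska: 2
  Southwest: 2
  United: 9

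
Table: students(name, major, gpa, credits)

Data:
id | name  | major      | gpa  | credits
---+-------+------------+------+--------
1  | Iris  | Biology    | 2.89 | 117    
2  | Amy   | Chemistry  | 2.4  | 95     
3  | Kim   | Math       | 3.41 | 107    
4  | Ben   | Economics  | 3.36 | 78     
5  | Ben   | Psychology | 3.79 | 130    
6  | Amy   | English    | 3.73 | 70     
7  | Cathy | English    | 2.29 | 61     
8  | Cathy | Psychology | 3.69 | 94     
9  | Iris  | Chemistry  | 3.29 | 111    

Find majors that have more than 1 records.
SELECT major, COUNT(*) as cnt
FROM students
GROUP BY major
HAVING COUNT(*) > 1

Result:
  Chemistry: 2
  English: 2
  Psychology: 2

Note: HAVING filters groups after aggregation, WHERE filters rows before.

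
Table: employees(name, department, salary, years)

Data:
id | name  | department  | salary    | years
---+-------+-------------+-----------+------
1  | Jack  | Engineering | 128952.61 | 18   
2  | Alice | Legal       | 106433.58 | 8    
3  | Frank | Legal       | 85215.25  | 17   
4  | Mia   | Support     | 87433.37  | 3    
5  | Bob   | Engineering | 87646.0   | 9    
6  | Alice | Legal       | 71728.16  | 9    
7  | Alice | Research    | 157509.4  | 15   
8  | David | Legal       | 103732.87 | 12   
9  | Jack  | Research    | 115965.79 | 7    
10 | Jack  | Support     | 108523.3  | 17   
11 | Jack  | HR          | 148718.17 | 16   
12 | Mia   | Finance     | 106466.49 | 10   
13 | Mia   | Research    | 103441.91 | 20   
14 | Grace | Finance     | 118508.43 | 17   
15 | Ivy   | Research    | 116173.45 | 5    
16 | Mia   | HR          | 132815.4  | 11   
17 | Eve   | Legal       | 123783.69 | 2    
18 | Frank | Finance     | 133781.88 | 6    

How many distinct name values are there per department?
SELECT department, COUNT(DISTINCT name)
FROM employees
GROUP BY department

Result:
  Engineering: 2 distinct
  Finance: 3 distinct
  HR: 2 distinct
  Legal: 4 distinct
  Research: 4 distinct
  Support: 2 distinct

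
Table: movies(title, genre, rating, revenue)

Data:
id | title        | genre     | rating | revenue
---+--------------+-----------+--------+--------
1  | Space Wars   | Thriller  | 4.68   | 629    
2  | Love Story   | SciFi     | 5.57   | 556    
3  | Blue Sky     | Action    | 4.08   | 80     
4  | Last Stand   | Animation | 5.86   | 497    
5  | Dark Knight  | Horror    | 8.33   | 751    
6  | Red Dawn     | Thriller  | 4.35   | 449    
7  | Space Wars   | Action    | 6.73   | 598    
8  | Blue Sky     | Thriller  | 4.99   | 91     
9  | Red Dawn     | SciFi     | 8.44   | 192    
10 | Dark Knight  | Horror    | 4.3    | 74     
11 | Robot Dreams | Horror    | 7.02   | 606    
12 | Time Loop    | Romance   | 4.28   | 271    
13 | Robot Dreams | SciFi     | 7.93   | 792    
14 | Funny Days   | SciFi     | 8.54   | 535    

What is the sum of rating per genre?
SELECT genre, SUM(rating) as result
FROM movies
GROUP BY genre

Result:
  Action: 10.81
  Animation: 5.86
  Horror: 19.65
  Romance: 4.28
  SciFi: 30.48
  Thriller: 14.02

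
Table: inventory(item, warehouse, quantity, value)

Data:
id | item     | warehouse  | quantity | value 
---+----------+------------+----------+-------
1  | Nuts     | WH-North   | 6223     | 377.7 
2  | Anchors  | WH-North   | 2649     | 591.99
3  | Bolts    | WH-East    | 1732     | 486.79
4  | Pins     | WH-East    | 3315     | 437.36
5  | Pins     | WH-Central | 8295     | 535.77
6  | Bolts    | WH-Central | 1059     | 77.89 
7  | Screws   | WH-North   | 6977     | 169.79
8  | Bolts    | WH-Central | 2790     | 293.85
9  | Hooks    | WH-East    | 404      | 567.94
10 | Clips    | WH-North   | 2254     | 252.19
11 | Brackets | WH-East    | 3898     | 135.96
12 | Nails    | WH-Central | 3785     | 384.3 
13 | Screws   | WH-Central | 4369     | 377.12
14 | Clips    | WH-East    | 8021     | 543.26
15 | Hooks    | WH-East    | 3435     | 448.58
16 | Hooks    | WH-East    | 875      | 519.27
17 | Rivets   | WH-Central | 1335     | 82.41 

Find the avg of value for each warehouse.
SELECT warehouse, AVG(value) as result
FROM inventory
GROUP BY warehouse

Result:
  WH-Central: 291.89
  WH-East: 448.45
  WH-North: 347.92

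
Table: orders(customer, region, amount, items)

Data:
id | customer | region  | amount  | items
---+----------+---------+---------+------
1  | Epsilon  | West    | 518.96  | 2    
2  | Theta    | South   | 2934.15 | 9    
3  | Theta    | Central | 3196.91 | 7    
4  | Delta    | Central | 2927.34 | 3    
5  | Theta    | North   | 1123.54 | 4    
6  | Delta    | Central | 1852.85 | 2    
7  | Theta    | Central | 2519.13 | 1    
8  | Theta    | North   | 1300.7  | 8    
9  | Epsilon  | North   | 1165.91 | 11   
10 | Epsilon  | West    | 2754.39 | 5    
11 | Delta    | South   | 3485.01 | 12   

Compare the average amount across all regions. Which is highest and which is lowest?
SELECT region, AVG(amount)
FROM orders
GROUP BY region
ORDER BY AVG(amount)

All groups:
  North: 1196.72
  West: 1636.68
  Central: 2624.06
  South: 3209.58

Highest: South (3209.58)
Lowest: North (1196.72)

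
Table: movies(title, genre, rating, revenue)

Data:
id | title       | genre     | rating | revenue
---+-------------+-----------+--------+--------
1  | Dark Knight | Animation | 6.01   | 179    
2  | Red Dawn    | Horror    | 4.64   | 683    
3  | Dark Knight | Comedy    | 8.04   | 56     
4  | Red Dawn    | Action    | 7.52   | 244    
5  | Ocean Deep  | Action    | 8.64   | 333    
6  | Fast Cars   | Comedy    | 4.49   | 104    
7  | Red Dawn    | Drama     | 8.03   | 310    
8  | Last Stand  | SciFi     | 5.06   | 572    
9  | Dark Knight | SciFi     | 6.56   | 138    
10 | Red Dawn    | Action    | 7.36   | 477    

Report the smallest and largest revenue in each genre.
SELECT genre, MIN(revenue), MAX(revenue)
FROM movies
GROUP BY genre

Result:
  Action: min=244, max=477
  Animation: min=179, max=179
  Comedy: min=56, max=104
  Drama: min=310, max=310
  Horror: min=683, max=683
  SciFi: min=138, max=572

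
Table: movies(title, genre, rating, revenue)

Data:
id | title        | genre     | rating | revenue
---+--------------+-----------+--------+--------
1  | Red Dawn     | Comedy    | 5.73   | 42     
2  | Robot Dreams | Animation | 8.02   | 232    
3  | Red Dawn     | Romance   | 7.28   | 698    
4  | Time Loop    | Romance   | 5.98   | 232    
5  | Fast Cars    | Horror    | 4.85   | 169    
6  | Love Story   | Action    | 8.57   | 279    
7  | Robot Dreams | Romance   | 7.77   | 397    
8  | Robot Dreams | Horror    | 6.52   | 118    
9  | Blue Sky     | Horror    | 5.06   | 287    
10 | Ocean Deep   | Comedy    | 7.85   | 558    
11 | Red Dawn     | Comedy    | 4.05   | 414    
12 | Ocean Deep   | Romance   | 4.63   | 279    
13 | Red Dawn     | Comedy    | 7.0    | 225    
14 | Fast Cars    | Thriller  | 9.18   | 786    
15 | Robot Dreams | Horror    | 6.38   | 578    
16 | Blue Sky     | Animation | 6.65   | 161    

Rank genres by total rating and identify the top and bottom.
SELECT genre, SUM(rating)
FROM movies
GROUP BY genre
ORDER BY SUM(rating)

All groups:
  Action: 8.57
  Thriller: 9.18
  Animation: 14.67
  Horror: 22.81
  Comedy: 24.63
  Romance: 25.66

Highest: Romance (25.66)
Lowest: Action (8.57)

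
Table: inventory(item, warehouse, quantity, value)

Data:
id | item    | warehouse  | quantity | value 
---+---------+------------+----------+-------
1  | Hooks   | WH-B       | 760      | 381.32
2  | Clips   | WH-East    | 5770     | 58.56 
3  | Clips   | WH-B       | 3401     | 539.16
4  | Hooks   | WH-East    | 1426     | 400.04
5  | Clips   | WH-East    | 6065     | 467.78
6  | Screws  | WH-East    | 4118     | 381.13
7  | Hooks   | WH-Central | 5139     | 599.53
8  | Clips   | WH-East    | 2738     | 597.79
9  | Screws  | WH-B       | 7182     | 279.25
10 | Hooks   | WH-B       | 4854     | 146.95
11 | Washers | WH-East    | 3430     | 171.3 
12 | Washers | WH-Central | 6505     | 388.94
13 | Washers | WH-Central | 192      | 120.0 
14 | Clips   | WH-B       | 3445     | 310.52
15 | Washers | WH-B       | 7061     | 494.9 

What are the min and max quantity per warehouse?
SELECT warehouse, MIN(quantity), MAX(quantity)
FROM inventory
GROUP BY warehouse

Result:
  WH-B: min=760, max=7182
  WH-Central: min=192, max=6505
  WH-East: min=1426, max=6065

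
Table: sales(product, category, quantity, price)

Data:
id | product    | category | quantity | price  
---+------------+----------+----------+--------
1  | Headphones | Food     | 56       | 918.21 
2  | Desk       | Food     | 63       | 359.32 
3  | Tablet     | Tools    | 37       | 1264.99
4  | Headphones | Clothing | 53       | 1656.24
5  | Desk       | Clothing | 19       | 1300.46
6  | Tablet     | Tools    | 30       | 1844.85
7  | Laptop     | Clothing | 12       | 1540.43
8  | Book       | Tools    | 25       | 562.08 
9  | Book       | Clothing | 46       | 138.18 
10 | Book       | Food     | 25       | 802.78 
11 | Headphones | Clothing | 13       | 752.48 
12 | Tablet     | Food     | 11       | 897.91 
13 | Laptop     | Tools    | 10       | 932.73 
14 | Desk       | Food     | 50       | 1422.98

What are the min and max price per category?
SELECT category, MIN(price), MAX(price)
FROM sales
GROUP BY category

Result:
  Clothing: min=138.18, max=1656.24
  Food: min=359.32, max=1422.98
  Tools: min=562.08, max=1844.85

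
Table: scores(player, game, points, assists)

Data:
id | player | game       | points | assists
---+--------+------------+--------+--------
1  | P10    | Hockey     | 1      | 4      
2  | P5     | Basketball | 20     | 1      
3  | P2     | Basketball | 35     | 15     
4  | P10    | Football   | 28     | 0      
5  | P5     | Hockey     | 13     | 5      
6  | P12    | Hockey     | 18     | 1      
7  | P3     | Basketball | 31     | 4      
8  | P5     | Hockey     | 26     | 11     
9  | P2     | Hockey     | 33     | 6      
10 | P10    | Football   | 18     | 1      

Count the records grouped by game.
SELECT game, COUNT(*) as count
FROM scores
GROUP BY game

Result:
  Basketball: 3
  Football: 2
  Hockey: 5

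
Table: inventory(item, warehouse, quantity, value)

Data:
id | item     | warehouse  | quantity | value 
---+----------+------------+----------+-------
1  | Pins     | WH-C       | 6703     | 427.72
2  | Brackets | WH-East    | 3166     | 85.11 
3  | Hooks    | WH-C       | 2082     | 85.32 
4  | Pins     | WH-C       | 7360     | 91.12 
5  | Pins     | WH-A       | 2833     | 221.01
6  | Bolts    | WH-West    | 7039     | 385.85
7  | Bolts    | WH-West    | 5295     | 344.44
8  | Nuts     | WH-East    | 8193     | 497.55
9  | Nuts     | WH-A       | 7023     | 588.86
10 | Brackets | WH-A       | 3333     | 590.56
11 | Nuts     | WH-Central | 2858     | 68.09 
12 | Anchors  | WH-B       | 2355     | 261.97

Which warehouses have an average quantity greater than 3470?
SELECT warehouse, AVG(quantity)
FROM inventory
GROUP BY warehouse
HAVING AVG(quantity) > 3470

Result:
  WH-A: avg=4396.33
  WH-C: avg=5381.67
  WH-East: avg=5679.50
  WH-West: avg=6167.00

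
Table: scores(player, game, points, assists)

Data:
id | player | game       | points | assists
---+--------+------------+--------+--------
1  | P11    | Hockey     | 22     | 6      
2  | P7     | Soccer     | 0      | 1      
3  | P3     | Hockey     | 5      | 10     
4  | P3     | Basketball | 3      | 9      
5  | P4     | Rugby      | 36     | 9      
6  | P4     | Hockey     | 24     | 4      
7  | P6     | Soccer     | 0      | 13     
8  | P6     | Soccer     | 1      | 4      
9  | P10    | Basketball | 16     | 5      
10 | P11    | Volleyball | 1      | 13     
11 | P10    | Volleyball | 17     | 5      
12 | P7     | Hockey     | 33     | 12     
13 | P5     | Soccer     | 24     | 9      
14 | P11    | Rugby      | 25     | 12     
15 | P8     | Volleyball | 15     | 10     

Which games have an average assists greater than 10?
SELECT game, AVG(assists)
FROM scores
GROUP BY game
HAVING AVG(assists) > 10

Result:
  Rugby: avg=10.50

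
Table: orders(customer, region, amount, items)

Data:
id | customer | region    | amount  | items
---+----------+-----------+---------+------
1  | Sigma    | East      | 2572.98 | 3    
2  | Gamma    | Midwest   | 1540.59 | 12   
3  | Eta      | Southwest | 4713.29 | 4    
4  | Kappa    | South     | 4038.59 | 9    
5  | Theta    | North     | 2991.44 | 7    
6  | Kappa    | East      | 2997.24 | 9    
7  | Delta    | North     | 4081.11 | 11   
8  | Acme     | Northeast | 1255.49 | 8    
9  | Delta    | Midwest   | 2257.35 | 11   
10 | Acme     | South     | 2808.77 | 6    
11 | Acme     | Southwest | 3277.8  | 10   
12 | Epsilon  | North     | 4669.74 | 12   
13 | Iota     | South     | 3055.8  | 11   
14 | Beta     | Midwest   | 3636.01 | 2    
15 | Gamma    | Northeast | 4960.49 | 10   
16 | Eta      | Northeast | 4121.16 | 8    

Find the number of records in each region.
SELECT region, COUNT(*) as count
FROM orders
GROUP BY region

Result:
  East: 2
  Midwest: 3
  North: 3
  Northeast: 3
  South: 3
  Southwest: 2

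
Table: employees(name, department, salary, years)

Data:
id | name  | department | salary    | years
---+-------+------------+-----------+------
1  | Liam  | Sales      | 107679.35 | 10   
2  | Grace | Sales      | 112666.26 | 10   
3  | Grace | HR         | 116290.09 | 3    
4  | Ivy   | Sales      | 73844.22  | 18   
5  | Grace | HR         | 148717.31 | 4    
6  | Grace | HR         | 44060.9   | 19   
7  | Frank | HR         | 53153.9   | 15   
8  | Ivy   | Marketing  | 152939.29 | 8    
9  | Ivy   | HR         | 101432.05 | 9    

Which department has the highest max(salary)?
SELECT department, MAX(salary) as val
FROM employees
GROUP BY department
ORDER BY val DESC
LIMIT 1

Result: Marketing with max(salary) = 152939.29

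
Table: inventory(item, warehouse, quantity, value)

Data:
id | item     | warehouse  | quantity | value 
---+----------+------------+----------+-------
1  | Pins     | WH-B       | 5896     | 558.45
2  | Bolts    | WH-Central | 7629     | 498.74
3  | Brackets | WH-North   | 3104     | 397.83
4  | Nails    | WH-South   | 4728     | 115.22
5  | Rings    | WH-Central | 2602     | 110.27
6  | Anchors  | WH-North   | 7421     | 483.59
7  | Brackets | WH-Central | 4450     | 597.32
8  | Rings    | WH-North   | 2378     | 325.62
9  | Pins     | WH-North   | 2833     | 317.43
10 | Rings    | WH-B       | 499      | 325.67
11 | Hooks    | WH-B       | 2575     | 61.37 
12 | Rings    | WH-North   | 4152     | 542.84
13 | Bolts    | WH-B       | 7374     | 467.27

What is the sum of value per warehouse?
SELECT warehouse, SUM(value) as result
FROM inventory
GROUP BY warehouse

Result:
  WH-B: 1412.76
  WH-Central: 1206.33
  WH-North: 2067.31
  WH-South: 115.22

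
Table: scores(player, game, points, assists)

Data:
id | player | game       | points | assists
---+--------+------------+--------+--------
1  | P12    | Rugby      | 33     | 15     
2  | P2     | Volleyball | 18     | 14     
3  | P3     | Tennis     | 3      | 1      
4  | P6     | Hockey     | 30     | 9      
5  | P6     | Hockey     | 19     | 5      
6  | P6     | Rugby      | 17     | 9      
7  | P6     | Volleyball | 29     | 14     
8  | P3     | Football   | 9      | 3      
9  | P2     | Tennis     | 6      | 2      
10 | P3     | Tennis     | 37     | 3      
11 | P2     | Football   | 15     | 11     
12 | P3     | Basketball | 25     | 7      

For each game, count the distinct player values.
SELECT game, COUNT(DISTINCT player)
FROM scores
GROUP BY game

Result:
  Basketball: 1 distinct
  Football: 2 distinct
  Hockey: 1 distinct
  Rugby: 2 distinct
  Tennis: 2 distinct
  Volleyball: 2 distinct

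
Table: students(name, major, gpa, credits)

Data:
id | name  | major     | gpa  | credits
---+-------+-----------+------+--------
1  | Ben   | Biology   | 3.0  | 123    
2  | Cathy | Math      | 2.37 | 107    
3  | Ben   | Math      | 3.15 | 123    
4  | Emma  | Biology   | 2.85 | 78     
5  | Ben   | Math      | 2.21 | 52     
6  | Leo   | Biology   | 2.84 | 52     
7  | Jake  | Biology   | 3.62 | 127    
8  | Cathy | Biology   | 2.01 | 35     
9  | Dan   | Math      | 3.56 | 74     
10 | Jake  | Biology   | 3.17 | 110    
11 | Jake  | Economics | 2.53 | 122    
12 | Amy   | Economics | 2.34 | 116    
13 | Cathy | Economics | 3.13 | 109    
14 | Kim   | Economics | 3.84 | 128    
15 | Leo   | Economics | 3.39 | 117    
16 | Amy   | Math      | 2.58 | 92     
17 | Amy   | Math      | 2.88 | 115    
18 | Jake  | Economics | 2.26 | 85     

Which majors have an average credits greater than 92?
SELECT major, AVG(credits)
FROM students
GROUP BY major
HAVING AVG(credits) > 92

Result:
  Economics: avg=112.83
  Math: avg=93.83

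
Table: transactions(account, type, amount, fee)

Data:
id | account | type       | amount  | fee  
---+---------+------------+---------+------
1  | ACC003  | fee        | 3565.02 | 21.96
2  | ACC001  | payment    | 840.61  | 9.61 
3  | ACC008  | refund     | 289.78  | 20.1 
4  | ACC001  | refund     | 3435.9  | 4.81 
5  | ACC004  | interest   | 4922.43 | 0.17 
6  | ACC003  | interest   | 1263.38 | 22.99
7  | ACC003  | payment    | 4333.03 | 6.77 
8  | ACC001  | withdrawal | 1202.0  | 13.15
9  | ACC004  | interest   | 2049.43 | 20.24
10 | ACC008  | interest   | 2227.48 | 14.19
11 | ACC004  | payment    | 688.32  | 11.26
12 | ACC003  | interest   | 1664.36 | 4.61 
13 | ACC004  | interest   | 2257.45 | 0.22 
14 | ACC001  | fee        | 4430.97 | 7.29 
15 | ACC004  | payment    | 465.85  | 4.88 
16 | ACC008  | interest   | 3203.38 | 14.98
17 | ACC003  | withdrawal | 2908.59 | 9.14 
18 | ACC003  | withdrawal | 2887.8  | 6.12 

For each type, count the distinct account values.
SELECT type, COUNT(DISTINCT account)
FROM transactions
GROUP BY type

Result:
  fee: 2 distinct
  interest: 3 distinct
  payment: 3 distinct
  refund: 2 distinct
  withdrawal: 2 distinct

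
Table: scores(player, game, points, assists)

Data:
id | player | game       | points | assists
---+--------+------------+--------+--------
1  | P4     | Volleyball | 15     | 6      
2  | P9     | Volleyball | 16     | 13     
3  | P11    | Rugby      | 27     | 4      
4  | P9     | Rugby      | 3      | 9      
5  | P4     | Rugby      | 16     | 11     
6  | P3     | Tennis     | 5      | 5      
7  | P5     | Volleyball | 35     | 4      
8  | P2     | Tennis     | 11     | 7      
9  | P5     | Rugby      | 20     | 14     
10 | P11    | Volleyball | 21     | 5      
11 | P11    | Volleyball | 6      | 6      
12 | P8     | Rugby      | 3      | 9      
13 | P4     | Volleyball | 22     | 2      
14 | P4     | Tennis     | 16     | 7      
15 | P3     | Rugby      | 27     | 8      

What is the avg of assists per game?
SELECT game, AVG(assists) as result
FROM scores
GROUP BY game

Result:
  Rugby: 9.17
  Tennis: 6.33
  Volleyball: 6.00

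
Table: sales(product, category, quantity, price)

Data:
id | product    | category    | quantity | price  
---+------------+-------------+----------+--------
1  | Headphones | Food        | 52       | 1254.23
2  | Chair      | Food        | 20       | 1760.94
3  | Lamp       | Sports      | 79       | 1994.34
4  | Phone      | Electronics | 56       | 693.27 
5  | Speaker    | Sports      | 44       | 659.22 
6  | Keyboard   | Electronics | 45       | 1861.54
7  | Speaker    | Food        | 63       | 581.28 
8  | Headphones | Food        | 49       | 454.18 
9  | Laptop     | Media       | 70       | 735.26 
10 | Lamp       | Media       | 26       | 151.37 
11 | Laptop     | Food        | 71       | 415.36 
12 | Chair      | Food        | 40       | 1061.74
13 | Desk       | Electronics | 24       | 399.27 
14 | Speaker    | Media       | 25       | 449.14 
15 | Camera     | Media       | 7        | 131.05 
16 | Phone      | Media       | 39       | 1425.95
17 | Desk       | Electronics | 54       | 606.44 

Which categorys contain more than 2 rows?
SELECT category, COUNT(*) as cnt
FROM sales
GROUP BY category
HAVING COUNT(*) > 2

Result:
  Electronics: 4
  Food: 6
  Media: 5

Note: HAVING filters groups after aggregation, WHERE filters rows before.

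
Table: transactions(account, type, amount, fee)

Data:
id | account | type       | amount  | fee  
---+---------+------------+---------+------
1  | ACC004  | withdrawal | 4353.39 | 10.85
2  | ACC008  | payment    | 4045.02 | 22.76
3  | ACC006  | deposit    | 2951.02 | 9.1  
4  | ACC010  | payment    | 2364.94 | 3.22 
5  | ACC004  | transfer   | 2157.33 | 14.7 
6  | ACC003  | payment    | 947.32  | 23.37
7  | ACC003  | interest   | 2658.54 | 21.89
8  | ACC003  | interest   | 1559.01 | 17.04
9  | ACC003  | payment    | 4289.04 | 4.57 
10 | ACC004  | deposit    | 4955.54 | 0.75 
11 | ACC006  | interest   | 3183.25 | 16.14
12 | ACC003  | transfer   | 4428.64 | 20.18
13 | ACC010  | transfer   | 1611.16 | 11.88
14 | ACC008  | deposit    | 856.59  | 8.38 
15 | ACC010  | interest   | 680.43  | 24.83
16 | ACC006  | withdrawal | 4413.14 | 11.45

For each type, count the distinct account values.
SELECT type, COUNT(DISTINCT account)
FROM transactions
GROUP BY type

Result:
  deposit: 3 distinct
  interest: 3 distinct
  payment: 3 distinct
  transfer: 3 distinct
  withdrawal: 2 distinct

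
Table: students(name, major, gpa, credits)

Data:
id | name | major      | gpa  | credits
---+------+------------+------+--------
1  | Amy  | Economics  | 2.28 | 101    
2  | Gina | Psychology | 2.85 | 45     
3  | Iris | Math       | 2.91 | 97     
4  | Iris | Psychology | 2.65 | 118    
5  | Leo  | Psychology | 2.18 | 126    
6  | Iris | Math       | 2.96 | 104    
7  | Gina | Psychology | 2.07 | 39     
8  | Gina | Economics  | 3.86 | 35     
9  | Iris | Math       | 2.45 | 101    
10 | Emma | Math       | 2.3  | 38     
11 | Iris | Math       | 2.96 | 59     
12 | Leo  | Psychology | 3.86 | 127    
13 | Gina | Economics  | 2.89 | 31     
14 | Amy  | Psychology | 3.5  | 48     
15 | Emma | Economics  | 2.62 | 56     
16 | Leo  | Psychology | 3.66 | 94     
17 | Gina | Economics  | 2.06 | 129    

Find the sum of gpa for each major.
SELECT major, SUM(gpa) as result
FROM students
GROUP BY major

Result:
  Economics: 13.71
  Math: 13.58
  Psychology: 20.77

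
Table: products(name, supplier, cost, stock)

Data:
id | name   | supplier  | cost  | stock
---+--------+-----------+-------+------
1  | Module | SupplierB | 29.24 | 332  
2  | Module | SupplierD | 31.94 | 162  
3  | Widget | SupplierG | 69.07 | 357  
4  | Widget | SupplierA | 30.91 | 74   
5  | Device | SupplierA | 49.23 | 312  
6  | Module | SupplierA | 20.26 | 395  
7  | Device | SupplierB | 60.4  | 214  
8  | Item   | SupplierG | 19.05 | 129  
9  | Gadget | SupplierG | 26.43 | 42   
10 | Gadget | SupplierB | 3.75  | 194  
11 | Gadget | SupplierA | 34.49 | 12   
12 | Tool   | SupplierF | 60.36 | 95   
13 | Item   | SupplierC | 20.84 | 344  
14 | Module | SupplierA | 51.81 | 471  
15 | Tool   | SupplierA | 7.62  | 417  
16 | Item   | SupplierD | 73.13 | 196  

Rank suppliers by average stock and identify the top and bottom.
SELECT supplier, AVG(stock)
FROM products
GROUP BY supplier
ORDER BY AVG(stock)

All groups:
  SupplierF: 95.00
  SupplierG: 176.00
  SupplierD: 179.00
  SupplierB: 246.67
  SupplierA: 280.17
  SupplierC: 344.00

Highest: SupplierC (344.00)
Lowest: SupplierF (95.00)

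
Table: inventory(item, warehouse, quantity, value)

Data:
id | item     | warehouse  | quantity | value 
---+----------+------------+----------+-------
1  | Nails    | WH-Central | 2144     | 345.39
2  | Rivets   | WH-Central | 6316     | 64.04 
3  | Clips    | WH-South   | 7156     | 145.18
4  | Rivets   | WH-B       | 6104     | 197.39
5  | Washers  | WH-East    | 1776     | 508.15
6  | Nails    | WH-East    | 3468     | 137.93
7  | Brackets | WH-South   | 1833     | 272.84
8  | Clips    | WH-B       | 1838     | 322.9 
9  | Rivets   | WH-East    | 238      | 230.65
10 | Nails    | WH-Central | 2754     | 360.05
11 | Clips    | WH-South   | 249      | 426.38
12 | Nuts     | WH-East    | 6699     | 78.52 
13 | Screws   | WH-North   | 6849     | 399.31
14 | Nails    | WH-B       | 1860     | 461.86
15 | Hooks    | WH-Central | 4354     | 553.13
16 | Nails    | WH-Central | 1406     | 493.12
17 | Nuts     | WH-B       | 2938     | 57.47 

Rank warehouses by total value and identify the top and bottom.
SELECT warehouse, SUM(value)
FROM inventory
GROUP BY warehouse
ORDER BY SUM(value)

All groups:
  WH-North: 399.31
  WH-South: 844.40
  WH-East: 955.25
  WH-B: 1039.62
  WH-Central: 1815.73

Highest: WH-Central (1815.73)
Lowest: WH-North (399.31)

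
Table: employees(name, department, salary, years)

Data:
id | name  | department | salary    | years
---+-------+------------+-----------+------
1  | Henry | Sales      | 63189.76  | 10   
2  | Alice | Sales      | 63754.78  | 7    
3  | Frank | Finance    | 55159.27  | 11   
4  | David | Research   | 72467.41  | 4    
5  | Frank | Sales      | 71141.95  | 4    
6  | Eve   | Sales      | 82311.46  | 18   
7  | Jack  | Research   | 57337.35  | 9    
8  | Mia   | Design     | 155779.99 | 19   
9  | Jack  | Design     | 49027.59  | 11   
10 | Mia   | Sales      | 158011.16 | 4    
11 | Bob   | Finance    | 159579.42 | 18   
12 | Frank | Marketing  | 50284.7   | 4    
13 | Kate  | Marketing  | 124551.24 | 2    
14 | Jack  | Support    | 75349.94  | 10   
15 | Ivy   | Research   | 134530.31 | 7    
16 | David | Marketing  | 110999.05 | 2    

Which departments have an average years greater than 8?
SELECT department, AVG(years)
FROM employees
GROUP BY department
HAVING AVG(years) > 8

Result:
  Design: avg=15.00
  Finance: avg=14.50
  Sales: avg=8.60
  Support: avg=10.00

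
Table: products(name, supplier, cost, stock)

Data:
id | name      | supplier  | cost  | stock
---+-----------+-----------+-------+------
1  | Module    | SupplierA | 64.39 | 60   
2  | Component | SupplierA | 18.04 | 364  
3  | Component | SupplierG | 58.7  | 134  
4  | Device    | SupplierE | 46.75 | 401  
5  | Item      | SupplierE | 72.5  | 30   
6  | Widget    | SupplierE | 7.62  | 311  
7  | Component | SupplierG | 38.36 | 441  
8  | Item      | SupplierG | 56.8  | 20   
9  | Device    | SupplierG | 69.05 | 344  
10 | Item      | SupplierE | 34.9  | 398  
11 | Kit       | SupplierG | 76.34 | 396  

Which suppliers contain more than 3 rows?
SELECT supplier, COUNT(*) as cnt
FROM products
GROUP BY supplier
HAVING COUNT(*) > 3

Result:
  SupplierE: 4
  SupplierG: 5

Note: HAVING filters groups after aggregation, WHERE filters rows before.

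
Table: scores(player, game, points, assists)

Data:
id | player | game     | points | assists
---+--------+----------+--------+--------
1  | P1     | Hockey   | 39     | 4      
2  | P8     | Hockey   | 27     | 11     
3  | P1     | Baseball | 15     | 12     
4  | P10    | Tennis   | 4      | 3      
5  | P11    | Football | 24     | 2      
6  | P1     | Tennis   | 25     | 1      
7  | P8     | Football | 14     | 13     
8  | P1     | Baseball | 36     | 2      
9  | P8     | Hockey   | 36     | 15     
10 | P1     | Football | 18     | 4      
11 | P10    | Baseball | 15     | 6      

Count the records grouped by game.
SELECT game, COUNT(*) as count
FROM scores
GROUP BY game

Result:
  Baseball: 3
  Football: 3
  Hockey: 3
  Tennis: 2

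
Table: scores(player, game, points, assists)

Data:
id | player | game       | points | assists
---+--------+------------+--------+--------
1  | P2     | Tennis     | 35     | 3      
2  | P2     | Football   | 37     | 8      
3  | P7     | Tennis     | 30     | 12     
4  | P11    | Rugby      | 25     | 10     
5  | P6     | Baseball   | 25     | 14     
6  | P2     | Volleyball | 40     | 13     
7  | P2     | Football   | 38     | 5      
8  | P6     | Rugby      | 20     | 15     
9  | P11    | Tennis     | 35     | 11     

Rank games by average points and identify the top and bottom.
SELECT game, AVG(points)
FROM scores
GROUP BY game
ORDER BY AVG(points)

All groups:
  Rugby: 22.50
  Baseball: 25.00
  Tennis: 33.33
  Football: 37.50
  Volleyball: 40.00

Highest: Volleyball (40.00)
Lowest: Rugby (22.50)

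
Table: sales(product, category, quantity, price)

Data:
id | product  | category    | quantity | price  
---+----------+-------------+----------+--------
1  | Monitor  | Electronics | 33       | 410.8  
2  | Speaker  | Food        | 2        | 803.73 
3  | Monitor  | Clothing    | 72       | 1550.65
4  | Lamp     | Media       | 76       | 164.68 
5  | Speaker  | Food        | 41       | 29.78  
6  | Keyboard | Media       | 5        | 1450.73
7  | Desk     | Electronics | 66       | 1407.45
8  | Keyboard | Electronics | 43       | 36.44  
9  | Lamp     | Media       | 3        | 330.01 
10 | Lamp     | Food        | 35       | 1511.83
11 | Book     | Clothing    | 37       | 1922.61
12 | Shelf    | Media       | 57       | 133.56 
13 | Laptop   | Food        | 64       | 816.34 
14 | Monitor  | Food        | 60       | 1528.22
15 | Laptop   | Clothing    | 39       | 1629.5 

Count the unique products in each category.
SELECT category, COUNT(DISTINCT product)
FROM sales
GROUP BY category

Result:
  Clothing: 3 distinct
  Electronics: 3 distinct
  Food: 4 distinct
  Media: 3 distinct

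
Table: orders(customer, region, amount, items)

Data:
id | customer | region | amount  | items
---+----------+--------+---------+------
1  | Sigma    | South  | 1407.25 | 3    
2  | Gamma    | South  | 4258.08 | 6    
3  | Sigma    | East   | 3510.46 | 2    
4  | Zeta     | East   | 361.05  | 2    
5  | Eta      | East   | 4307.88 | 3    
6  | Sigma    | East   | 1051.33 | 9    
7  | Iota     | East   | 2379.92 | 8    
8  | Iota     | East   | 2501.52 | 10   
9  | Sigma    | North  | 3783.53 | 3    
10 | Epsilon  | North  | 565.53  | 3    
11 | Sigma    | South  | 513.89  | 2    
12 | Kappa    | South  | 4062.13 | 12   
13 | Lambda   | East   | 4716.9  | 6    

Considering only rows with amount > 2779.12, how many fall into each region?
SELECT region, COUNT(*)
FROM orders
WHERE amount > 2779.12
GROUP BY region

Note: WHERE filters rows before grouping.

Result:
  East: 3
  North: 1
  South: 2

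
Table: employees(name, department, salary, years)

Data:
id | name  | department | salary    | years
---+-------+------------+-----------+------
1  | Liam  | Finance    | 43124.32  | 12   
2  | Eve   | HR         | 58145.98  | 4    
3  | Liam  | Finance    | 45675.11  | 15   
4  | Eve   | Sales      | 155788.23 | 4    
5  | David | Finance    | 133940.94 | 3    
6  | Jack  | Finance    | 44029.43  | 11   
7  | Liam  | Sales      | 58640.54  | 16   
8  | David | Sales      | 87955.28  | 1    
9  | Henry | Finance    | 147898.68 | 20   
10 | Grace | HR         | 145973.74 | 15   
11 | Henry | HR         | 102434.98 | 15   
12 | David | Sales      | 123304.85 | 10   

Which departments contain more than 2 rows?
SELECT department, COUNT(*) as cnt
FROM employees
GROUP BY department
HAVING COUNT(*) > 2

Result:
  Finance: 5
  HR: 3
  Sales: 4

Note: HAVING filters groups after aggregation, WHERE filters rows before.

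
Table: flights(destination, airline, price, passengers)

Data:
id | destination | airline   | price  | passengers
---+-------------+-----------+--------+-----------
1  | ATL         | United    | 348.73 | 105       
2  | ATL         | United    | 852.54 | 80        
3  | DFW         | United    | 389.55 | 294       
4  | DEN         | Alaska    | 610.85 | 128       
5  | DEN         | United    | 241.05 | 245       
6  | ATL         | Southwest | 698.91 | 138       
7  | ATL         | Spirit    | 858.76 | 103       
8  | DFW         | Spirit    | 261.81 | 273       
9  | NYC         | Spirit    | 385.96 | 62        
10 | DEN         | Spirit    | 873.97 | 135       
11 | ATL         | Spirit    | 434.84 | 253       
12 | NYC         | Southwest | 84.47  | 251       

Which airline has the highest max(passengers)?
SELECT airline, MAX(passengers) as val
FROM flights
GROUP BY airline
ORDER BY val DESC
LIMIT 1

Result: United with max(passengers) = 294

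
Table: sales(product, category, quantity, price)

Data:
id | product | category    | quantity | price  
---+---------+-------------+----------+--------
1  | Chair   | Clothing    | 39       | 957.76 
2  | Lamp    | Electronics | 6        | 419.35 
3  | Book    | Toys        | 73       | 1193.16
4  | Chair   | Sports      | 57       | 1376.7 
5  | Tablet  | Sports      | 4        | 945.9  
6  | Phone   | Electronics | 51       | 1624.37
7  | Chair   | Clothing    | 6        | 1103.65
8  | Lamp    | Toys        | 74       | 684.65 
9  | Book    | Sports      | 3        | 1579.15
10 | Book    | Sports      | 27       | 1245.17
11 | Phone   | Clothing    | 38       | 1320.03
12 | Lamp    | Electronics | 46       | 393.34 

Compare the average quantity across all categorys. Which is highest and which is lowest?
SELECT category, AVG(quantity)
FROM sales
GROUP BY category
ORDER BY AVG(quantity)

All groups:
  Sports: 22.75
  Clothing: 27.67
  Electronics: 34.33
  Toys: 73.50

Highest: Toys (73.50)
Lowest: Sports (22.75)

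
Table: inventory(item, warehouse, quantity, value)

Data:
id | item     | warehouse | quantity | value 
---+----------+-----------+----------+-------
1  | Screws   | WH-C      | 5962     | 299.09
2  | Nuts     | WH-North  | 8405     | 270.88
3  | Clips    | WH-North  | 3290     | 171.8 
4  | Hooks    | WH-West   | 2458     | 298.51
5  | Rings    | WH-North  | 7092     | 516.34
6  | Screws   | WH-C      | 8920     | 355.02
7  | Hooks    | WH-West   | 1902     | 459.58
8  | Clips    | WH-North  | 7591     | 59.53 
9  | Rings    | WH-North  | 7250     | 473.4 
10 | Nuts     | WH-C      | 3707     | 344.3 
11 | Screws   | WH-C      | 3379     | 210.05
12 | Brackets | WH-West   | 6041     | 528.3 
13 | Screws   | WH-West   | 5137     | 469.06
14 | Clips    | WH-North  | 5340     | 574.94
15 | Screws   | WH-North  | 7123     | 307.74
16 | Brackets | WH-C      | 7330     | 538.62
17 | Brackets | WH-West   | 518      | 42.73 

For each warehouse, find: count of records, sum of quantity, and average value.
SELECT warehouse,
       COUNT(*) as cnt,
       SUM(quantity) as total_quantity,
       AVG(value) as avg_value
FROM inventory
GROUP BY warehouse

Result:
  WH-C: 5 records, 29298 total quantity, 349.42 avg value
  WH-North: 7 records, 46091 total quantity, 339.23 avg value
  WH-West: 5 records, 16056 total quantity, 359.64 avg value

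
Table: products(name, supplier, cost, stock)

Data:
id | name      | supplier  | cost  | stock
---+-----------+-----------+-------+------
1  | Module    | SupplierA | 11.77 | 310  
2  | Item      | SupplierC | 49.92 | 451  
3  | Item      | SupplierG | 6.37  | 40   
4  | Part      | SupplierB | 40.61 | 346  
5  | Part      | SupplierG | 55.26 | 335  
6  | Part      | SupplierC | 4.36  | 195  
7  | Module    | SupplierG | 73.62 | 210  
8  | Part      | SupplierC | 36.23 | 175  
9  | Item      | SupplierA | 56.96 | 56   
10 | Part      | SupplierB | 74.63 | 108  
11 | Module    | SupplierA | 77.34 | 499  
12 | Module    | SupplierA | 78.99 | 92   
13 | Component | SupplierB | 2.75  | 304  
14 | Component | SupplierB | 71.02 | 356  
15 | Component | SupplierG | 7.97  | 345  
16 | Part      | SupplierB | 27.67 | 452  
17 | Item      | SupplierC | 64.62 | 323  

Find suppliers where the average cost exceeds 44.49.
SELECT supplier, AVG(cost)
FROM products
GROUP BY supplier
HAVING AVG(cost) > 44.49

Result:
  SupplierA: avg=56.27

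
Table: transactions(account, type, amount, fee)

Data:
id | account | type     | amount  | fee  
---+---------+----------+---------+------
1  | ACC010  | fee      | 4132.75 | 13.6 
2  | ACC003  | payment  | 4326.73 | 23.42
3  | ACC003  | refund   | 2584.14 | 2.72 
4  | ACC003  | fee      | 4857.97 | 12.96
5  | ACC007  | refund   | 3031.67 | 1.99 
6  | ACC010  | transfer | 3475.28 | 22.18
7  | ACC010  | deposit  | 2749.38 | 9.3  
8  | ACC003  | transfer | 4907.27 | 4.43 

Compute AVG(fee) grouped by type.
SELECT type, AVG(fee) as result
FROM transactions
GROUP BY type

Result:
  deposit: 9.30
  fee: 13.28
  payment: 23.42
  refund: 2.36
  transfer: 13.31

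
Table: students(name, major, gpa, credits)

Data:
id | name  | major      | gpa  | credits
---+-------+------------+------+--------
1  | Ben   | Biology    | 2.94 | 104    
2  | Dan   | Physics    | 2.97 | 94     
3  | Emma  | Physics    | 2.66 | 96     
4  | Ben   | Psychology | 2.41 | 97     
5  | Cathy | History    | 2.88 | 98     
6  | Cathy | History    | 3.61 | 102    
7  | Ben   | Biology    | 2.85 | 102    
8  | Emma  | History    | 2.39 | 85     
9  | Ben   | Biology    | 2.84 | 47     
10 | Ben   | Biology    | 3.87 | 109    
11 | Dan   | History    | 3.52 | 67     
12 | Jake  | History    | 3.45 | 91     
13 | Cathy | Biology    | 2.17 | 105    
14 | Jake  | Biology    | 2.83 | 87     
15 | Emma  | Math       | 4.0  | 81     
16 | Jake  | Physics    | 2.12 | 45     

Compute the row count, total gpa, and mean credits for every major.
SELECT major,
       COUNT(*) as cnt,
       SUM(gpa) as total_gpa,
       AVG(credits) as avg_credits
FROM students
GROUP BY major

Result:
  Biology: 6 records, 17.50 total gpa, 92.33 avg credits
  History: 5 records, 15.85 total gpa, 88.60 avg credits
  Math: 1 records, 4.00 total gpa, 81.00 avg credits
  Physics: 3 records, 7.75 total gpa, 78.33 avg credits
  Psychology: 1 records, 2.41 total gpa, 97.00 avg credits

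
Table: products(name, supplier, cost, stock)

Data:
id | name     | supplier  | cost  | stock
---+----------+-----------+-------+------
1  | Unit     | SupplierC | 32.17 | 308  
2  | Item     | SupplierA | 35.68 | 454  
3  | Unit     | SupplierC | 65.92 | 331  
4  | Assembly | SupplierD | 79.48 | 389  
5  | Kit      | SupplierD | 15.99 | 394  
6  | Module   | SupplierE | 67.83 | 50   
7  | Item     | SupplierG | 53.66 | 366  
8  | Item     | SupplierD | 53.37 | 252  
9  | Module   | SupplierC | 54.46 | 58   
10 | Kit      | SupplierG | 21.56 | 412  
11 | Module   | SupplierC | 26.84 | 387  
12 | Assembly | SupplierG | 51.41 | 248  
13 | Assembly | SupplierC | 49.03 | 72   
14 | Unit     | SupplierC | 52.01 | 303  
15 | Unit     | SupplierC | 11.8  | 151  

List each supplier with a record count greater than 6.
SELECT supplier, COUNT(*) as cnt
FROM products
GROUP BY supplier
HAVING COUNT(*) > 6

Result:
  SupplierC: 7

Note: HAVING filters groups after aggregation, WHERE filters rows before.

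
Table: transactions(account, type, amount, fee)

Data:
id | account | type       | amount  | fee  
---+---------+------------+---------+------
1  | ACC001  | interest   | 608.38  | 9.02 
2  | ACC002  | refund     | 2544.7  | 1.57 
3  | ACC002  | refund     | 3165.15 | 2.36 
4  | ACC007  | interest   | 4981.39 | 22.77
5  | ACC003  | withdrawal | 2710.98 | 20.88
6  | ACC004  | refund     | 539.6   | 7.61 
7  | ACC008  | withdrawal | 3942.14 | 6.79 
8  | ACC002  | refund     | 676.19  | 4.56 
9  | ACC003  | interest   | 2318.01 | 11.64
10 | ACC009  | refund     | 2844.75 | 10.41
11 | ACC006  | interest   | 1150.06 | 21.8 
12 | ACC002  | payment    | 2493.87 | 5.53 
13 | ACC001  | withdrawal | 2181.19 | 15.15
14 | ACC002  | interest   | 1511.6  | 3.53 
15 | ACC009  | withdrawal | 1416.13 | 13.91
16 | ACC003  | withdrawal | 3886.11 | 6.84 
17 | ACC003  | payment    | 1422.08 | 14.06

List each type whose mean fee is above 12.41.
SELECT type, AVG(fee)
FROM transactions
GROUP BY type
HAVING AVG(fee) > 12.41

Result:
  interest: avg=13.75
  withdrawal: avg=12.71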